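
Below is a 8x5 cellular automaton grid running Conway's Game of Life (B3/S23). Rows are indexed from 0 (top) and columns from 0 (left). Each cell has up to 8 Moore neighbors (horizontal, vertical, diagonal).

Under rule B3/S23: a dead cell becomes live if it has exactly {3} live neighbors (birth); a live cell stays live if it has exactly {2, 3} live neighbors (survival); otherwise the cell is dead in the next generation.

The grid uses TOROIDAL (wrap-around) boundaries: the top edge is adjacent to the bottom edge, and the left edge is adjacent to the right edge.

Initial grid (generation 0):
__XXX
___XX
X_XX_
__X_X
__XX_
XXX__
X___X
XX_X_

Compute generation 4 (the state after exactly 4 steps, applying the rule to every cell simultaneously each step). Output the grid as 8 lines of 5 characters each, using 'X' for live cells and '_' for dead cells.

Answer: _X___
XX_X_
XX_X_
X____
__X__
__X_X
__XX_
_X_XX

Derivation:
Simulating step by step:
Generation 0 (given above): 20 live cells
Generation 1: 13 live cells
_X___
XX___
XXX__
____X
X___X
X_X__
___X_
_X___
Generation 2: 16 live cells
_XX__
_____
__X_X
___XX
XX_XX
XX_X_
_XX__
__X__
Generation 3: 12 live cells
_XX__
_XXX_
____X
_X___
_X___
___X_
X__X_
___X_
Generation 4: 16 live cells
(generation 4 grid is the final answer)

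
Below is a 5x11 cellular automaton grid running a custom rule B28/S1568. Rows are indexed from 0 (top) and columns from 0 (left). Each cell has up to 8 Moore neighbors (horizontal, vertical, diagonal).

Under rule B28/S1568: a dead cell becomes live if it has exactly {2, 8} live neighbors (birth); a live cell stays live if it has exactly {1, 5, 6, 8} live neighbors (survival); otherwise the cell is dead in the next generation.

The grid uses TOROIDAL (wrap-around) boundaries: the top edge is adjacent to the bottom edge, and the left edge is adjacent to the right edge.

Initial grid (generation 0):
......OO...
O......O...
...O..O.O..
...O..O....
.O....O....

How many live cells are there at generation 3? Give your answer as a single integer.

Simulating step by step:
Generation 0 (given above): 11 live cells
Generation 1: 13 live cells
OO...O..O..
.....O.....
..OOOO..O..
...OO......
..O........
Generation 2: 15 live cells
O.O.OOO....
O......OOO.
....O.O....
.O.O.......
O....O.....
Generation 3: 19 live cells
...O.....O.
O........O.
OOOOOOO..OO
OOOO..O....
..........O
Population at generation 3: 19

Answer: 19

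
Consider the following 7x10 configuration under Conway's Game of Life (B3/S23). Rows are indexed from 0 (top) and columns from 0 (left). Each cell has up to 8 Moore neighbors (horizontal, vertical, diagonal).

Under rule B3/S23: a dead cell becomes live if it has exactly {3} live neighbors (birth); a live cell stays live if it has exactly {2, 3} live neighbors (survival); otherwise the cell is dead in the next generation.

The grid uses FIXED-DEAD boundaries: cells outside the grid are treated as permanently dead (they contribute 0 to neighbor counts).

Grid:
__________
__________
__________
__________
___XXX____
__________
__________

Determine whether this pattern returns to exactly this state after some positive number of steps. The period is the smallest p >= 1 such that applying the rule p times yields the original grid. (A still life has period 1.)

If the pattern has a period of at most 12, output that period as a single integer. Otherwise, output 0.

Answer: 2

Derivation:
Simulating and comparing each generation to the original:
Gen 0 (original, given above): 3 live cells
Gen 1: 3 live cells, differs from original
Gen 2: 3 live cells, MATCHES original -> period = 2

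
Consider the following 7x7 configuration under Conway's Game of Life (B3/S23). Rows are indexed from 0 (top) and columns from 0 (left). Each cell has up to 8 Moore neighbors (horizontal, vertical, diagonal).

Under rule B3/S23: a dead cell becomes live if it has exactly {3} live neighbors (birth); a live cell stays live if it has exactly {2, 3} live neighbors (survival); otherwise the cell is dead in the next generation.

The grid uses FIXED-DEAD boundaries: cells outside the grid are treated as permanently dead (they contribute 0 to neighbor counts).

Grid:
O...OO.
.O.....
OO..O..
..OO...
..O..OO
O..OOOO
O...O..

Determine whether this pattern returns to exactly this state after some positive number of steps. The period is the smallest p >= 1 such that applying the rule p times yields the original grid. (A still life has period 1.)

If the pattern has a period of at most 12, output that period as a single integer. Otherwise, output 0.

Simulating and comparing each generation to the original:
Gen 0 (original, given above): 19 live cells
Gen 1: 18 live cells, differs from original
Gen 2: 18 live cells, differs from original
Gen 3: 18 live cells, differs from original
Gen 4: 20 live cells, differs from original
Gen 5: 14 live cells, differs from original
Gen 6: 12 live cells, differs from original
Gen 7: 16 live cells, differs from original
Gen 8: 12 live cells, differs from original
Gen 9: 14 live cells, differs from original
Gen 10: 10 live cells, differs from original
Gen 11: 11 live cells, differs from original
Gen 12: 10 live cells, differs from original
No period found within 12 steps.

Answer: 0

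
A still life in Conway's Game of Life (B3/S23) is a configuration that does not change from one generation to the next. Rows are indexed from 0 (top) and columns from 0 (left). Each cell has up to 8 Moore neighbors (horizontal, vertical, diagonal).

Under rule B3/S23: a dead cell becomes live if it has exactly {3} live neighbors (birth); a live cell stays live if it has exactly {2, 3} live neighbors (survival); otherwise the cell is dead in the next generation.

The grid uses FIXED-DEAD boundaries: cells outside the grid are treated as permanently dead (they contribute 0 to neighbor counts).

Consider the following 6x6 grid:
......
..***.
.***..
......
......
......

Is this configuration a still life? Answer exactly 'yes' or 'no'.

Answer: no

Derivation:
Compute generation 1 and compare to generation 0 (given above):
Generation 1:
...*..
.*..*.
.*..*.
..*...
......
......
Cell (0,3) differs: gen0=0 vs gen1=1 -> NOT a still life.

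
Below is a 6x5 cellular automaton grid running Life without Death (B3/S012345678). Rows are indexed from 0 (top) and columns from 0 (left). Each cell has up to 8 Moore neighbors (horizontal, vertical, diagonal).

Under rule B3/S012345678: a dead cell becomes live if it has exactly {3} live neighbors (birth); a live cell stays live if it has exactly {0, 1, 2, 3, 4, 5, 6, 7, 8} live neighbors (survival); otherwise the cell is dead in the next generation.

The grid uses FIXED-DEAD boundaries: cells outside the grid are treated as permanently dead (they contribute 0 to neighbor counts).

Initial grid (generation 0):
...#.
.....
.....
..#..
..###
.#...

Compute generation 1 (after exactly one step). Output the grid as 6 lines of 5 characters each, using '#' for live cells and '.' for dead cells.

Answer: ...#.
.....
.....
..#..
.####
.###.

Derivation:
Simulating step by step:
Generation 0 (given above): 6 live cells
Generation 1: 9 live cells
(generation 1 grid is the final answer)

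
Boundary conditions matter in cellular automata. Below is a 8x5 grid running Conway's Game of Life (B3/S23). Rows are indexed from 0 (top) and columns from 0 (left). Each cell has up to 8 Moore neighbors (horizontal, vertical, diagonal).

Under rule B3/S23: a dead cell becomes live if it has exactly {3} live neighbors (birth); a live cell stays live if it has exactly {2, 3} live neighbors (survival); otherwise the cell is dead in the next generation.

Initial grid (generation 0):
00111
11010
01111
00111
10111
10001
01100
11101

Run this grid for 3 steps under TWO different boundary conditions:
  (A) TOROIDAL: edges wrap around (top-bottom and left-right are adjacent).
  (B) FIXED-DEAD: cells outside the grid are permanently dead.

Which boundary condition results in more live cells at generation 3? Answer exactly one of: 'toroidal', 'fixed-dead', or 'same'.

Under TOROIDAL boundary, generation 3:
00000
00000
00000
00000
00000
00000
00000
00000
Population = 0

Under FIXED-DEAD boundary, generation 3:
01010
00010
00000
00000
00000
00100
00000
01110
Population = 7

Comparison: toroidal=0, fixed-dead=7 -> fixed-dead

Answer: fixed-dead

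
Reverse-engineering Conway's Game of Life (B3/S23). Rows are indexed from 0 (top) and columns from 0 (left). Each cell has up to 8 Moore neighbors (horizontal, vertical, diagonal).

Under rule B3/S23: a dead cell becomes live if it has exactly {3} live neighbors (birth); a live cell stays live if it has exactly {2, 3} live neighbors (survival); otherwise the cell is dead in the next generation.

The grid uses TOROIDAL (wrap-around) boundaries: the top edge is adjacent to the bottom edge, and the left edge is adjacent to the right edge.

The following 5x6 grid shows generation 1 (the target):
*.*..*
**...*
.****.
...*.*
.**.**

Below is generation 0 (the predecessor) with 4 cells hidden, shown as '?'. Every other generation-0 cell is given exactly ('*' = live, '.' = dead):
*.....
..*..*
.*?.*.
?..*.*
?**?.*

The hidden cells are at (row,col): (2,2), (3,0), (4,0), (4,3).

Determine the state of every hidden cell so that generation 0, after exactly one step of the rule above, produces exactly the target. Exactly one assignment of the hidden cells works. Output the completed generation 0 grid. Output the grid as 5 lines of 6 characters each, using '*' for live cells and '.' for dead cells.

Hidden generation-0 cells (in order): (2,2), (3,0), (4,0), (4,3).
A hidden cell only influences target cells in its own 3x3 neighborhood. Try each of the 2^4 = 16 assignments, step the completed generation 0 forward once under B3/S23, and compare with the target:
  (2,2)=. (3,0)=. (4,0)=. (4,3)=. -> step gives (2,0)='*' but target has '.' -> reject
  (2,2)=. (3,0)=. (4,0)=. (4,3)=* -> step gives (0,2)='.' but target has '*' -> reject
  (2,2)=. (3,0)=. (4,0)=* (4,3)=. -> step gives (0,0)='.' but target has '*' -> reject
  (2,2)=. (3,0)=. (4,0)=* (4,3)=* -> step gives (0,0)='.' but target has '*' -> reject
  (2,2)=. (3,0)=* (4,0)=. (4,3)=. -> step reproduces the target at every cell -> ACCEPT
  (2,2)=. (3,0)=* (4,0)=. (4,3)=* -> step gives (0,2)='.' but target has '*' -> reject
  (2,2)=. (3,0)=* (4,0)=* (4,3)=. -> step gives (0,0)='.' but target has '*' -> reject
  (2,2)=. (3,0)=* (4,0)=* (4,3)=* -> step gives (0,0)='.' but target has '*' -> reject
  (2,2)=* (3,0)=. (4,0)=. (4,3)=. -> step gives (1,1)='.' but target has '*' -> reject
  (2,2)=* (3,0)=. (4,0)=. (4,3)=* -> step gives (0,2)='.' but target has '*' -> reject
  (2,2)=* (3,0)=. (4,0)=* (4,3)=. -> step gives (0,0)='.' but target has '*' -> reject
  (2,2)=* (3,0)=. (4,0)=* (4,3)=* -> step gives (0,0)='.' but target has '*' -> reject
  (2,2)=* (3,0)=* (4,0)=. (4,3)=. -> step gives (1,1)='.' but target has '*' -> reject
  (2,2)=* (3,0)=* (4,0)=. (4,3)=* -> step gives (0,2)='.' but target has '*' -> reject
  (2,2)=* (3,0)=* (4,0)=* (4,3)=. -> step gives (0,0)='.' but target has '*' -> reject
  (2,2)=* (3,0)=* (4,0)=* (4,3)=* -> step gives (0,0)='.' but target has '*' -> reject
Unique solution: (2,2)=dead, (3,0)=live, (4,0)=dead, (4,3)=dead.
Check: live-neighbor counts of every cell in the completed generation 0:
343223
331222
423334
444243
532233
Applying B3/S23 to generation 0 with these counts gives:
*.*..*
**...*
.****.
...*.*
.**.**
which matches the target exactly.

Answer: *.....
..*..*
.*..*.
*..*.*
.**..*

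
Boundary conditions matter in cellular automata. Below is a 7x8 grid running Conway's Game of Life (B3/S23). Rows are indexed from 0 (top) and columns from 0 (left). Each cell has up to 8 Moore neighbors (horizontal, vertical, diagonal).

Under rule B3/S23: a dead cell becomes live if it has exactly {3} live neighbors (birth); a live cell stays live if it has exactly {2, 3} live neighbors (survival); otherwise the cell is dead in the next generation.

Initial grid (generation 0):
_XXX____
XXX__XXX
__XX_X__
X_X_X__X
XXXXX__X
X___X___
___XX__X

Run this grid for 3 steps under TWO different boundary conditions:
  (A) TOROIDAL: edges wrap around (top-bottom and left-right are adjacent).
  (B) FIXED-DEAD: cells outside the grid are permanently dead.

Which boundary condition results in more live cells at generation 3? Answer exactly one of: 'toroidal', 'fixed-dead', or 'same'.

Answer: fixed-dead

Derivation:
Under TOROIDAL boundary, generation 3:
___X____
X__X__X_
____XX__
________
____X___
___X_X__
__XX__X_
Population = 12

Under FIXED-DEAD boundary, generation 3:
____XXX_
XX__X__X
____XXX_
X_______
XX______
____XX__
________
Population = 15

Comparison: toroidal=12, fixed-dead=15 -> fixed-dead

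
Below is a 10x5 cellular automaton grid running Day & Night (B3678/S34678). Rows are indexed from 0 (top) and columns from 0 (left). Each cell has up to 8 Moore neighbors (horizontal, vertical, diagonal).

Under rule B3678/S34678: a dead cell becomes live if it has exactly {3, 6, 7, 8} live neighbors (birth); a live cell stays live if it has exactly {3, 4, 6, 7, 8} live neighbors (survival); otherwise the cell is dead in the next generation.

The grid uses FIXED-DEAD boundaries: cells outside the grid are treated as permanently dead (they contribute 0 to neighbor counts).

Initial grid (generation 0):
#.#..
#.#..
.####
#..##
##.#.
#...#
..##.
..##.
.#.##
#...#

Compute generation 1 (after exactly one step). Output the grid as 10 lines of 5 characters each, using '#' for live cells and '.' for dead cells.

Simulating step by step:
Generation 0 (given above): 25 live cells
Generation 1: 21 live cells
(generation 1 grid is the final answer)

Answer: .....
.##..
###.#
#.#.#
####.
.....
.####
.#...
...##
...#.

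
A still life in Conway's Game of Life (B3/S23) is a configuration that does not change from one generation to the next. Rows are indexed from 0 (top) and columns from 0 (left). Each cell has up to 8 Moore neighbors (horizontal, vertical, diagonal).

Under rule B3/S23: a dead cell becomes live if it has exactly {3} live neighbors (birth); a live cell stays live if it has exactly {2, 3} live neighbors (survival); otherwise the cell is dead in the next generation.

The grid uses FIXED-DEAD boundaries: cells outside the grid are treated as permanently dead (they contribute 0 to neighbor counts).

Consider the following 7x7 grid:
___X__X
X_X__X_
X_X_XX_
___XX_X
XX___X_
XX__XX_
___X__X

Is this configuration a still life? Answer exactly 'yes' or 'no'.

Answer: no

Derivation:
Compute generation 1 and compare to generation 0 (given above):
Generation 1:
_______
__X__XX
__X___X
X_XX__X
XXXX__X
XXX_XXX
____XX_
Cell (0,3) differs: gen0=1 vs gen1=0 -> NOT a still life.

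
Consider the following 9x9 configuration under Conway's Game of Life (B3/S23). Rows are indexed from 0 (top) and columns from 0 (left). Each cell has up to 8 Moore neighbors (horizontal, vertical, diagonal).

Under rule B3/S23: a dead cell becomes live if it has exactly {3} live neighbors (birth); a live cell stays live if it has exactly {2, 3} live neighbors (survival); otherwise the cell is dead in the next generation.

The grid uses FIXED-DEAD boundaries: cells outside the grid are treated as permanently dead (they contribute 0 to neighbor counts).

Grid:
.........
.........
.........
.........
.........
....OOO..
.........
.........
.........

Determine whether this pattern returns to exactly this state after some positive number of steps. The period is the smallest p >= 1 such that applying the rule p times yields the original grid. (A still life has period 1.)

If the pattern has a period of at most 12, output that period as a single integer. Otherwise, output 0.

Answer: 2

Derivation:
Simulating and comparing each generation to the original:
Gen 0 (original, given above): 3 live cells
Gen 1: 3 live cells, differs from original
Gen 2: 3 live cells, MATCHES original -> period = 2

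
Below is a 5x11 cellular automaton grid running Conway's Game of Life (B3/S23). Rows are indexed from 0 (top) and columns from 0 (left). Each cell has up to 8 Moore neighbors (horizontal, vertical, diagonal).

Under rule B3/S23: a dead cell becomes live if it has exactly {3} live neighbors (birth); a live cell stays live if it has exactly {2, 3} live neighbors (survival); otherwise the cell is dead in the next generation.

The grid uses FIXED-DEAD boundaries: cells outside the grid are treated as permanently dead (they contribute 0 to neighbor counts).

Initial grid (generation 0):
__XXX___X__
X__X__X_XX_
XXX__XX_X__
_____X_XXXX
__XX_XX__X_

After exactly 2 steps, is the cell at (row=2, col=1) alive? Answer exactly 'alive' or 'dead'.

Simulating step by step:
Generation 0 (given above): 25 live cells
Generation 1: 24 live cells
__XXX__XXX_
X_____X_XX_
XXX_XX____X
___X______X
____XXXX_XX
Generation 2: 22 live cells
___X___X_X_
X_____X___X
XXXXXX____X
_XXX______X
____XXX__XX

Cell (2,1) at generation 2: 1 -> alive

Answer: alive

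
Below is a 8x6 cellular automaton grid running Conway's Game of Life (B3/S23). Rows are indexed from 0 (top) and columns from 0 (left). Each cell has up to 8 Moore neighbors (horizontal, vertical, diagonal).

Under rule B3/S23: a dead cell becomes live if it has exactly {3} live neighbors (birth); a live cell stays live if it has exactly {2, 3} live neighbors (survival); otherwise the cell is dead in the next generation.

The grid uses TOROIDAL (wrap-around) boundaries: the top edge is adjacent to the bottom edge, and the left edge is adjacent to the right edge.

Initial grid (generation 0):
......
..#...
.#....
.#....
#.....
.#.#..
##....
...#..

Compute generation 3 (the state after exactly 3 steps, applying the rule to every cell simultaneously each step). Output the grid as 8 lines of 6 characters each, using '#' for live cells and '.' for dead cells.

Answer: ......
.#....
.#....
.#....
......
.#....
.#....
.#....

Derivation:
Simulating step by step:
Generation 0 (given above): 9 live cells
Generation 1: 11 live cells
......
......
.##...
##....
###...
.##...
##....
......
Generation 2: 6 live cells
......
......
###...
......
......
......
###...
......
Generation 3: 6 live cells
(generation 3 grid is the final answer)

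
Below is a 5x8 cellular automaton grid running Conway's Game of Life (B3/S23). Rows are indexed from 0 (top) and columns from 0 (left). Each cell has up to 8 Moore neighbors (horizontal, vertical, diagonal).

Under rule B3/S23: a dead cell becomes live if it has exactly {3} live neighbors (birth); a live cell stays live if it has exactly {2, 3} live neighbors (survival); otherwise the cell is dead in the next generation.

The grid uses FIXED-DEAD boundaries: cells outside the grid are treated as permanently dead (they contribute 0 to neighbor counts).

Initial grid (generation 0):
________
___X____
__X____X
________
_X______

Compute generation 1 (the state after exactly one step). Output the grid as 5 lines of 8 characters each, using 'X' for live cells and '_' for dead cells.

Simulating step by step:
Generation 0 (given above): 4 live cells
Generation 1: 0 live cells
(generation 1 grid is the final answer)

Answer: ________
________
________
________
________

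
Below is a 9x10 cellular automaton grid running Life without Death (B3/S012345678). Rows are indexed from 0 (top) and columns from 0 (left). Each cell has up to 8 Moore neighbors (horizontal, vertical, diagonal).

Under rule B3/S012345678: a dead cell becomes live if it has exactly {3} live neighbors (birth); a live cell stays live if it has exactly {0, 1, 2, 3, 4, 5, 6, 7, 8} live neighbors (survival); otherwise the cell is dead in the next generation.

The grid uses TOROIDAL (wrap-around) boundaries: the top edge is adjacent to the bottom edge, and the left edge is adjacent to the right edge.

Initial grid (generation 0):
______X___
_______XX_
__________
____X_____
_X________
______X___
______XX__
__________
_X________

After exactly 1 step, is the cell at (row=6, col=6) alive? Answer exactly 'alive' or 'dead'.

Answer: alive

Derivation:
Simulating step by step:
Generation 0 (given above): 9 live cells
Generation 1: 11 live cells
______XX__
_______XX_
__________
____X_____
_X________
______XX__
______XX__
__________
_X________

Cell (6,6) at generation 1: 1 -> alive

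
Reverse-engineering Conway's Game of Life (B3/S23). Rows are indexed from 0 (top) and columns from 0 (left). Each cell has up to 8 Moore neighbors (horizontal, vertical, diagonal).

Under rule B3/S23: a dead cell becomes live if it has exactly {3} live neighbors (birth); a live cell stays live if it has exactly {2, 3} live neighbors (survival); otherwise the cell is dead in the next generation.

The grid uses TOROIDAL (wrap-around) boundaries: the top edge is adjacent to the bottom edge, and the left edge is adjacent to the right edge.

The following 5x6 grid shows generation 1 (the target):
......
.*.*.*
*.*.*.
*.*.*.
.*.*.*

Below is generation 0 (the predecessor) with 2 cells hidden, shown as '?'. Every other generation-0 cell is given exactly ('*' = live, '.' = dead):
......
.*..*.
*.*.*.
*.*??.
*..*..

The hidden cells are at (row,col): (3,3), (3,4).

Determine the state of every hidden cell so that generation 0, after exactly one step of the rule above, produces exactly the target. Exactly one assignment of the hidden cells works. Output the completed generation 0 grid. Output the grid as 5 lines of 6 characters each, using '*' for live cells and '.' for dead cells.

Answer: ......
.*..*.
*.*.*.
*.*.*.
*..*..

Derivation:
Hidden generation-0 cells (in order): (3,3), (3,4).
A hidden cell only influences target cells in its own 3x3 neighborhood. Try each of the 2^2 = 4 assignments, step the completed generation 0 forward once under B3/S23, and compare with the target:
  (3,3)=. (3,4)=. -> step gives (2,4)='.' but target has '*' -> reject
  (3,3)=. (3,4)=* -> step reproduces the target at every cell -> ACCEPT
  (3,3)=* (3,4)=. -> step gives (4,2)='*' but target has '.' -> reject
  (3,3)=* (3,4)=* -> step gives (4,2)='*' but target has '.' -> reject
Unique solution: (3,3)=dead, (3,4)=live.
Check: live-neighbor counts of every cell in the completed generation 0:
222222
222313
252525
252525
132223
Applying B3/S23 to generation 0 with these counts gives:
......
.*.*.*
*.*.*.
*.*.*.
.*.*.*
which matches the target exactly.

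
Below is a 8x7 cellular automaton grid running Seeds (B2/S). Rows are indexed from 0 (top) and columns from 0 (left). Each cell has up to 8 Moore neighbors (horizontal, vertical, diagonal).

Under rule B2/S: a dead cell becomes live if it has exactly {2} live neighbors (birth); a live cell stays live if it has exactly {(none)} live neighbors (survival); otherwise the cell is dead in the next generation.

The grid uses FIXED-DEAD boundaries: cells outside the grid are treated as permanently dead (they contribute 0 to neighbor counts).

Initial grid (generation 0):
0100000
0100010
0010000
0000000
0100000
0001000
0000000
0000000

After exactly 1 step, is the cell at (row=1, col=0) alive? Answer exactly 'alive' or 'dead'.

Simulating step by step:
Generation 0 (given above): 6 live cells
Generation 1: 8 live cells
1010000
1000000
0100000
0110000
0010000
0010000
0000000
0000000

Cell (1,0) at generation 1: 1 -> alive

Answer: alive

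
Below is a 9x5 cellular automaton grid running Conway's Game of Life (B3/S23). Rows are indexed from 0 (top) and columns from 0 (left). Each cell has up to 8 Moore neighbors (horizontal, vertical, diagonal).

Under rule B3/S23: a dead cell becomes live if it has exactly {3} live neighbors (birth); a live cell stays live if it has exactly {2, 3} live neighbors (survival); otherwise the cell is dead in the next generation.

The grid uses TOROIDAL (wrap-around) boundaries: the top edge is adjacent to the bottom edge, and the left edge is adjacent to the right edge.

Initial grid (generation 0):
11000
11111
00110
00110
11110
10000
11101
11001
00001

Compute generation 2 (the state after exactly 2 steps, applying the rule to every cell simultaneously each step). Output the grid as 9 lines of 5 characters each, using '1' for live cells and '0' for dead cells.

Answer: 00000
00000
00000
00001
00000
00111
00110
00100
00000

Derivation:
Simulating step by step:
Generation 0 (given above): 24 live cells
Generation 1: 7 live cells
00000
00000
10000
00000
10010
00000
00110
00100
00001
Generation 2: 7 live cells
(generation 2 grid is the final answer)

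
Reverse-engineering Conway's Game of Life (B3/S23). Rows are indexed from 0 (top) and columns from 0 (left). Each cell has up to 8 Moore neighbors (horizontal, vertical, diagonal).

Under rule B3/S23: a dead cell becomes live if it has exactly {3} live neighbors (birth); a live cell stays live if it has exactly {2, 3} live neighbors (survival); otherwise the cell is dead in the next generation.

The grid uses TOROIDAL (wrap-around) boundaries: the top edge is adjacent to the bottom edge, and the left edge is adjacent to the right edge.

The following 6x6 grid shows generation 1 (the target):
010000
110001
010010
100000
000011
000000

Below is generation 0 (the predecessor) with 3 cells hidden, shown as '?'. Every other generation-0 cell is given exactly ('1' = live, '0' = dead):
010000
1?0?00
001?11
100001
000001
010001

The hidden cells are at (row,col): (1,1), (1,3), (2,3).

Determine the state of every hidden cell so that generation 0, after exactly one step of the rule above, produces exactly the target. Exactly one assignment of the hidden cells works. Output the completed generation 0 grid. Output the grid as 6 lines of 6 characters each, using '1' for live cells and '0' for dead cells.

Answer: 010000
100000
001011
100001
000001
010001

Derivation:
Hidden generation-0 cells (in order): (1,1), (1,3), (2,3).
A hidden cell only influences target cells in its own 3x3 neighborhood. Try each of the 2^3 = 8 assignments, step the completed generation 0 forward once under B3/S23, and compare with the target:
  (1,1)=0 (1,3)=0 (2,3)=0 -> step reproduces the target at every cell -> ACCEPT
  (1,1)=0 (1,3)=0 (2,3)=1 -> step gives (1,2)='1' but target has '0' -> reject
  (1,1)=0 (1,3)=1 (2,3)=0 -> step gives (0,2)='1' but target has '0' -> reject
  (1,1)=0 (1,3)=1 (2,3)=1 -> step gives (0,2)='1' but target has '0' -> reject
  (1,1)=1 (1,3)=0 (2,3)=0 -> step gives (0,2)='1' but target has '0' -> reject
  (1,1)=1 (1,3)=0 (2,3)=1 -> step gives (0,2)='1' but target has '0' -> reject
  (1,1)=1 (1,3)=1 (2,3)=0 -> step gives (1,3)='1' but target has '0' -> reject
  (1,1)=1 (1,3)=1 (2,3)=1 -> step gives (1,3)='1' but target has '0' -> reject
Unique solution: (1,1)=dead, (1,3)=dead, (2,3)=dead.
Check: live-neighbor counts of every cell in the completed generation 0:
422012
232223
430224
321244
521033
412021
Applying B3/S23 to generation 0 with these counts gives:
010000
110001
010010
100000
000011
000000
which matches the target exactly.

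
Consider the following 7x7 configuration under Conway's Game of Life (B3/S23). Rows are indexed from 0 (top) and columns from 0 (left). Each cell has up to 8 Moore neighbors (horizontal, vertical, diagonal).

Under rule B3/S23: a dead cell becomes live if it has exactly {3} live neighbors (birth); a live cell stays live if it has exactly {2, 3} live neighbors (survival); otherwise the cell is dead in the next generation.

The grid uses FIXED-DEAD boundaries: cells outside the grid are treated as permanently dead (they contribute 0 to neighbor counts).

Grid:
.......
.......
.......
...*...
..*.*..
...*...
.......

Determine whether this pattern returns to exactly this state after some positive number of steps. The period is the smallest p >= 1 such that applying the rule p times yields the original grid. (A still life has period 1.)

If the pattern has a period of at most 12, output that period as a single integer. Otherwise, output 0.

Answer: 1

Derivation:
Simulating and comparing each generation to the original:
Gen 0 (original, given above): 4 live cells
Gen 1: 4 live cells, MATCHES original -> period = 1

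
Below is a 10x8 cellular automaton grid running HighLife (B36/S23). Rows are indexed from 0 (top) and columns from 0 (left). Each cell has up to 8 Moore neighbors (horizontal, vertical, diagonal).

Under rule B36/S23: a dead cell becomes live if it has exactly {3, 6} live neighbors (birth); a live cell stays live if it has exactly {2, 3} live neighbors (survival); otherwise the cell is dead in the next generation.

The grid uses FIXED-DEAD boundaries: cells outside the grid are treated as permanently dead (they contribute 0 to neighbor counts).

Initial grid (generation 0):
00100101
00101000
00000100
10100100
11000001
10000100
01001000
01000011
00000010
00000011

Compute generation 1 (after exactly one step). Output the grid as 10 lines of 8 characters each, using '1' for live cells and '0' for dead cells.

Answer: 00010000
00011110
01011100
10000010
10000010
10000000
11000110
00000111
00000100
00000011

Derivation:
Simulating step by step:
Generation 0 (given above): 22 live cells
Generation 1: 24 live cells
(generation 1 grid is the final answer)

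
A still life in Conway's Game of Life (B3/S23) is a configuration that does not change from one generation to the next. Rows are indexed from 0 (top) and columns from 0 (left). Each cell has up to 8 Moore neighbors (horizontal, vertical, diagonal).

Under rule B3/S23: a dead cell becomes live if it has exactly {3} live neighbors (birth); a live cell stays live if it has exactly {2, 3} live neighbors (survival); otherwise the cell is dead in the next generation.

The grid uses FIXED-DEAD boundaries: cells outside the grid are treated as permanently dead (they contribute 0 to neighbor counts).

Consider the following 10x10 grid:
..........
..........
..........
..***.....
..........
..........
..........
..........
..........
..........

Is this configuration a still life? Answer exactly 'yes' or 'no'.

Answer: no

Derivation:
Compute generation 1 and compare to generation 0 (given above):
Generation 1:
..........
..........
...*......
...*......
...*......
..........
..........
..........
..........
..........
Cell (2,3) differs: gen0=0 vs gen1=1 -> NOT a still life.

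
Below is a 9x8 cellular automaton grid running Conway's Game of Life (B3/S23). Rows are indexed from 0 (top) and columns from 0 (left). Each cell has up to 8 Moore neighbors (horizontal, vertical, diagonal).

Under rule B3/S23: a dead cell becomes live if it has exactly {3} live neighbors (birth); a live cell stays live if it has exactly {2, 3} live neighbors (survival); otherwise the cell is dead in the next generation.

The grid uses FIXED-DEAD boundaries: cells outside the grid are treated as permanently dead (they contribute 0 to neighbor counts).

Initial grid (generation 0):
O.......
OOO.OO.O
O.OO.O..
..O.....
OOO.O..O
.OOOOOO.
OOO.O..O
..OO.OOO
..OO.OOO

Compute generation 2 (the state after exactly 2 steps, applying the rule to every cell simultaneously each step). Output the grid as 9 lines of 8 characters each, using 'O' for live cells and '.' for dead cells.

Simulating step by step:
Generation 0 (given above): 38 live cells
Generation 1: 22 live cells
O.......
O.O.OOO.
O....OO.
O...O...
O...O.O.
......OO
O......O
........
..OO.O.O
Generation 2: 20 live cells
(generation 2 grid is the final answer)

Answer: .O...O..
O...O.O.
O..O..O.
OO..O.O.
......OO
.....OOO
......OO
......O.
........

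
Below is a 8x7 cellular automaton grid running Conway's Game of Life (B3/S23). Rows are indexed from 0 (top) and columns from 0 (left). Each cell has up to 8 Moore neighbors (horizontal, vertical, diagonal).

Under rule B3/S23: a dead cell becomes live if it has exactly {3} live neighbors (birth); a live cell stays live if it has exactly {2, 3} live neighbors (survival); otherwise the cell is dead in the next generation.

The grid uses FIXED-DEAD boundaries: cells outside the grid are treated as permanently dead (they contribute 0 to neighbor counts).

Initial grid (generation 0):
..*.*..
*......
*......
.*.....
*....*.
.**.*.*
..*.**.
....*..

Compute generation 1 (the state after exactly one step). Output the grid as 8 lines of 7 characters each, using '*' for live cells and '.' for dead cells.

Simulating step by step:
Generation 0 (given above): 15 live cells
Generation 1: 18 live cells
(generation 1 grid is the final answer)

Answer: .......
.*.....
**.....
**.....
*.*..*.
.**.*.*
.**.*..
...***.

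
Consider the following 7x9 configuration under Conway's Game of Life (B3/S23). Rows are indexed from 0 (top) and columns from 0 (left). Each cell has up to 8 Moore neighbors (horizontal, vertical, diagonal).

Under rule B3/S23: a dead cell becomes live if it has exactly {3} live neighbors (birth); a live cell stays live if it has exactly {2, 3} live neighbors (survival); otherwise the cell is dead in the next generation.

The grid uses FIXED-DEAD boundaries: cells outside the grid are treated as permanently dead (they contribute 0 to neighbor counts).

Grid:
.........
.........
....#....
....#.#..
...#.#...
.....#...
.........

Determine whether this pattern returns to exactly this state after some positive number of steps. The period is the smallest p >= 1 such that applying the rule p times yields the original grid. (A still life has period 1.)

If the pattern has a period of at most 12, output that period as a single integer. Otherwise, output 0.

Simulating and comparing each generation to the original:
Gen 0 (original, given above): 6 live cells
Gen 1: 6 live cells, differs from original
Gen 2: 6 live cells, MATCHES original -> period = 2

Answer: 2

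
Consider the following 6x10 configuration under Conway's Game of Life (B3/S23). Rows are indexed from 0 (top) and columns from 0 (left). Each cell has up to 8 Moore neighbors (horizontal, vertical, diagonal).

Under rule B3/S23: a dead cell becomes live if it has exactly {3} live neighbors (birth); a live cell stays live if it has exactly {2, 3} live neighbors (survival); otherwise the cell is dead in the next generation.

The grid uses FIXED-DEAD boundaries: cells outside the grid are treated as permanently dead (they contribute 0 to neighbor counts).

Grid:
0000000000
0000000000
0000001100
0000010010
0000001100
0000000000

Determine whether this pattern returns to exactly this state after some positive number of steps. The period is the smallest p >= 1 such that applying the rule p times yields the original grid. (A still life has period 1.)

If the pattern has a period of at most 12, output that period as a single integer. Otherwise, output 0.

Answer: 1

Derivation:
Simulating and comparing each generation to the original:
Gen 0 (original, given above): 6 live cells
Gen 1: 6 live cells, MATCHES original -> period = 1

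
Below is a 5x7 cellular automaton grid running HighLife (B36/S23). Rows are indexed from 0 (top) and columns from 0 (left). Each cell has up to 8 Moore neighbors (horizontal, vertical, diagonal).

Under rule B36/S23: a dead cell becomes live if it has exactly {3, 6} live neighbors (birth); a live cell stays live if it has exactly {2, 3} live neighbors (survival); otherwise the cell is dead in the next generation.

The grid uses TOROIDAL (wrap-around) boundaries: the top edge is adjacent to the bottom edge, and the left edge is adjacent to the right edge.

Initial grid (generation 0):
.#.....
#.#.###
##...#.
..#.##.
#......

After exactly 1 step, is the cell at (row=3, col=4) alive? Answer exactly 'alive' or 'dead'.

Answer: alive

Derivation:
Simulating step by step:
Generation 0 (given above): 13 live cells
Generation 1: 12 live cells
.#...#.
..#.##.
#.#...#
#...##.
.#.....

Cell (3,4) at generation 1: 1 -> alive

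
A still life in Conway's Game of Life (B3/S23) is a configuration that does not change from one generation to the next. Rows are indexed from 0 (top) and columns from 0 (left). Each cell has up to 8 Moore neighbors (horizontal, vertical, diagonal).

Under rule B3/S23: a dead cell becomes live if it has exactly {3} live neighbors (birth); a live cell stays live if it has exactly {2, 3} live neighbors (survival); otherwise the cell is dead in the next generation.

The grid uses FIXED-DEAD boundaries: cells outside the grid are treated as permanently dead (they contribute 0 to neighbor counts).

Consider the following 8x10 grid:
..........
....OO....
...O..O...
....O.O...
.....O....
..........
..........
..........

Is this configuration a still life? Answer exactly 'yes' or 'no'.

Answer: yes

Derivation:
Compute generation 1 and compare to generation 0 (given above):
Generation 1:
..........
....OO....
...O..O...
....O.O...
.....O....
..........
..........
..........
The grids are IDENTICAL -> still life.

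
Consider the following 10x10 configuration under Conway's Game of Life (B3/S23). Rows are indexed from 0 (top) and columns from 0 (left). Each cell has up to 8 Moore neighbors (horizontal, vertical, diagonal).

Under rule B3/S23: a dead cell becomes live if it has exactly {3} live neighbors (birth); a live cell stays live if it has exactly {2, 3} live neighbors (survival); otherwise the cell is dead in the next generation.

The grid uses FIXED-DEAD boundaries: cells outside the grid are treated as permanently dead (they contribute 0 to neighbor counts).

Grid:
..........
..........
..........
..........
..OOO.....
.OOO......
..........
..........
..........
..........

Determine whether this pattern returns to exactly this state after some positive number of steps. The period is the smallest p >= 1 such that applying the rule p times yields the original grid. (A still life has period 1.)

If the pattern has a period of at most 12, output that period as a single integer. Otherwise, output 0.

Simulating and comparing each generation to the original:
Gen 0 (original, given above): 6 live cells
Gen 1: 6 live cells, differs from original
Gen 2: 6 live cells, MATCHES original -> period = 2

Answer: 2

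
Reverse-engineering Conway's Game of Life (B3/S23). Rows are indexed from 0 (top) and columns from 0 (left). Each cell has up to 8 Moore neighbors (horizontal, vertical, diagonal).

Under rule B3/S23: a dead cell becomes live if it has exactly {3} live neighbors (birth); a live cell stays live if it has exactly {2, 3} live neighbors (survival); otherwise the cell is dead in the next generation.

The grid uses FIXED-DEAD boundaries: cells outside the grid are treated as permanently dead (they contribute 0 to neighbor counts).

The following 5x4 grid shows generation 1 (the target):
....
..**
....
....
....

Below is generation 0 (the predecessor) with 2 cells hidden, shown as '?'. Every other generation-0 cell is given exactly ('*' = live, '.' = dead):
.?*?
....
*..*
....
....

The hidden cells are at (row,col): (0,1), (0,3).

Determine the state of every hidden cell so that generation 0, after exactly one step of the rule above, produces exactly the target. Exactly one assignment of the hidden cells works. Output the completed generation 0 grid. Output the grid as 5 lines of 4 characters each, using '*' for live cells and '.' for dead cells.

Hidden generation-0 cells (in order): (0,1), (0,3).
A hidden cell only influences target cells in its own 3x3 neighborhood. Try each of the 2^2 = 4 assignments, step the completed generation 0 forward once under B3/S23, and compare with the target:
  (0,1)=. (0,3)=. -> step gives (1,2)='.' but target has '*' -> reject
  (0,1)=. (0,3)=* -> step reproduces the target at every cell -> ACCEPT
  (0,1)=* (0,3)=. -> step gives (1,1)='*' but target has '.' -> reject
  (0,1)=* (0,3)=* -> step gives (0,2)='*' but target has '.' -> reject
Unique solution: (0,1)=dead, (0,3)=live.
Check: live-neighbor counts of every cell in the completed generation 0:
0111
1233
0110
1111
0000
Applying B3/S23 to generation 0 with these counts gives:
....
..**
....
....
....
which matches the target exactly.

Answer: ..**
....
*..*
....
....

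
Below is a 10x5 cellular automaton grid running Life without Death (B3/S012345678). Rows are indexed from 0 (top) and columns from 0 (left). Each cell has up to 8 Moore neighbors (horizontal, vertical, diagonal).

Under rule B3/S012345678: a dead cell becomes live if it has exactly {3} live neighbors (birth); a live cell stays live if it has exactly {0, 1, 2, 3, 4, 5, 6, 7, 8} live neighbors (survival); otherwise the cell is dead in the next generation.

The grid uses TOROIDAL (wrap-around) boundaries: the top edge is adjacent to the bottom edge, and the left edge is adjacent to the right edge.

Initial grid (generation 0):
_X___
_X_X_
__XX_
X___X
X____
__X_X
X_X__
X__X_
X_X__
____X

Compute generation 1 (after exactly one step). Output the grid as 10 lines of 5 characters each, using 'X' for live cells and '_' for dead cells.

Simulating step by step:
Generation 0 (given above): 17 live cells
Generation 1: 32 live cells
(generation 1 grid is the final answer)

Answer: XXX__
_X_X_
XXXX_
XX_XX
XX_X_
X_XXX
X_X__
X_XX_
XXXX_
XX__X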